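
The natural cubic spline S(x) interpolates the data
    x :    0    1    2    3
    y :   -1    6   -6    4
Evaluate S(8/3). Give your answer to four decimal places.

Put M_i = S'' at the i-th knot. Here h = (1, 1, 1) and Δ = (7, -12, 10), so the interior equations h_(i-1)·M_(i-1) + 2(h_(i-1)+h_i)·M_i + h_i·M_(i+1) = 6(Δ_i − Δ_(i-1)) read
  1·M_0 + 4·M_1 + 1·M_2 = 6(Δ_1 - Δ_0) = -114
  1·M_1 + 4·M_2 + 1·M_3 = 6(Δ_2 - Δ_1) = 132
Natural end conditions: M_0 = M_3 = 0.
Hence M_0 = 0, M_1 = -196/5, M_2 = 214/5, M_3 = 0.
On [2, 3], S(x) = -6 - 64/15·(x - 2) + 107/5·(x - 2)² - 107/15·(x - 2)³.
With (x - 2) = 2/3: S(8/3) = -586/405.

-1.4469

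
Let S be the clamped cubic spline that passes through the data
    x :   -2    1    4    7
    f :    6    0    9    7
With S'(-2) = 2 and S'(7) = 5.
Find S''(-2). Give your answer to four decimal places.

-6.7556

Put M_i = S'' at the i-th knot. Here h = (3, 3, 3) and Δ = (-2, 3, -2/3), so the interior equations h_(i-1)·M_(i-1) + 2(h_(i-1)+h_i)·M_i + h_i·M_(i+1) = 6(Δ_i − Δ_(i-1)) read
  3·M_0 + 12·M_1 + 3·M_2 = 6(Δ_1 - Δ_0) = 30
  3·M_1 + 12·M_2 + 3·M_3 = 6(Δ_2 - Δ_1) = -22
Clamped end conditions give two more equations: 2h_0·M_0 + h_0·M_1 = 6(Δ_0 - S'(-2)) = -24 and h_2·M_2 + 2h_2·M_3 = 6(S'(7) - Δ_2) = 34.
Forward elimination and back-substitution give M_0 = -304/45, M_1 = 248/45, M_2 = -238/45, M_3 = 374/45.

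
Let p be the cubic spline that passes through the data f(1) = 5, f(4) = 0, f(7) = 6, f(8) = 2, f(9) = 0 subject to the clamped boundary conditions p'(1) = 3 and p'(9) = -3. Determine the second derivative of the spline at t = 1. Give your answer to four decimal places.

Put M_i = p'' at the i-th knot. Here h = (3, 3, 1, 1) and Δ = (-5/3, 2, -4, -2), so the interior equations h_(i-1)·M_(i-1) + 2(h_(i-1)+h_i)·M_i + h_i·M_(i+1) = 6(Δ_i − Δ_(i-1)) read
  3·M_0 + 12·M_1 + 3·M_2 = 6(Δ_1 - Δ_0) = 22
  3·M_1 + 8·M_2 + 1·M_3 = 6(Δ_2 - Δ_1) = -36
  1·M_2 + 4·M_3 + 1·M_4 = 6(Δ_3 - Δ_2) = 12
Clamped end conditions give two more equations: 2h_0·M_0 + h_0·M_1 = 6(Δ_0 - p'(1)) = -28 and h_3·M_3 + 2h_3·M_4 = 6(p'(9) - Δ_3) = -6.
Solving: M_0 = -1249/168, M_1 = 155/28, M_2 = -59/8, M_3 = 179/28, M_4 = -347/56.

-7.4345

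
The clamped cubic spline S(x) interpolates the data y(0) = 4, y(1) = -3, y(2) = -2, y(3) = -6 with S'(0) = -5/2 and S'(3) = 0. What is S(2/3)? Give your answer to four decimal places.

-0.8469

Write σ_i for S''(x_i). With h_i = 1, 1, 1 and divided differences Δ_i = -7, 1, -4, the continuity of S' gives the tridiagonal system
  1·σ_0 + 4·σ_1 + 1·σ_2 = 6(Δ_1 - Δ_0) = 48
  1·σ_1 + 4·σ_2 + 1·σ_3 = 6(Δ_2 - Δ_1) = -30
Clamped end conditions give two more equations: 2h_0·σ_0 + h_0·σ_1 = 6(Δ_0 - S'(0)) = -27 and h_2·σ_2 + 2h_2·σ_3 = 6(S'(3) - Δ_2) = 24.
Solving the tridiagonal system: σ_0 = -374/15, σ_1 = 343/15, σ_2 = -278/15, σ_3 = 319/15.
On [0, 1], S(x) = 4 - 5/2·x - 187/15·x² + 239/30·x³.
With x = 2/3: S(2/3) = -343/405.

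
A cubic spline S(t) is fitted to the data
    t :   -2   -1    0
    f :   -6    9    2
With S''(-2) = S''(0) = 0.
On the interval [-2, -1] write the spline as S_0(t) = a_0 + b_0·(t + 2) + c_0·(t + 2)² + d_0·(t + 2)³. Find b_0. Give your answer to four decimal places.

20.5000

Put M_i = S'' at the i-th knot. Here h = (1, 1) and Δ = (15, -7), so the interior equations h_(i-1)·M_(i-1) + 2(h_(i-1)+h_i)·M_i + h_i·M_(i+1) = 6(Δ_i − Δ_(i-1)) read
  1·M_0 + 4·M_1 + 1·M_2 = 6(Δ_1 - Δ_0) = -132
Natural end conditions: M_0 = M_2 = 0.
Solving the tridiagonal system: M_0 = 0, M_1 = -33, M_2 = 0.
On [-2, -1], with S_0(t) = a_0 + b_0·(t + 2) + c_0·(t + 2)² + d_0·(t + 2)³: c_0 = M_0/2 = 0, d_0 = (M_1 - M_0)/(6h_0) = -11/2, b_0 = Δ_0 - h_0(2M_0 + M_1)/6 = 41/2.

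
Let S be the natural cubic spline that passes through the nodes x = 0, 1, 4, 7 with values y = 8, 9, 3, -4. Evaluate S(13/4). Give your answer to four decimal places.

5.1336

With σ_i denoting the second derivative at x_i, h_i = 1, 3, 3, and Δ_i = (y_(i+1) − y_i)/h_i = 1, -2, -7/3:
  1·σ_0 + 8·σ_1 + 3·σ_2 = 6(Δ_1 - Δ_0) = -18
  3·σ_1 + 12·σ_2 + 3·σ_3 = 6(Δ_2 - Δ_1) = -2
Natural end conditions: σ_0 = σ_3 = 0.
Hence σ_0 = 0, σ_1 = -70/29, σ_2 = 38/87, σ_3 = 0.
On [1, 4], S(x) = 9 + 17/87·(x - 1) - 35/29·(x - 1)² + 124/783·(x - 1)³.
With (x - 1) = 9/4: S(13/4) = 1191/232.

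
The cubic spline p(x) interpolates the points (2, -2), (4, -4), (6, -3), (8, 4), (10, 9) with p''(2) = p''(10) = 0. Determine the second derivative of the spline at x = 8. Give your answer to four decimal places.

With σ_i denoting the second derivative at x_i, h_i = 2, 2, 2, 2, and Δ_i = (y_(i+1) − y_i)/h_i = -1, 1/2, 7/2, 5/2:
  2·σ_0 + 8·σ_1 + 2·σ_2 = 6(Δ_1 - Δ_0) = 9
  2·σ_1 + 8·σ_2 + 2·σ_3 = 6(Δ_2 - Δ_1) = 18
  2·σ_2 + 8·σ_3 + 2·σ_4 = 6(Δ_3 - Δ_2) = -6
Natural end conditions: σ_0 = σ_4 = 0.
Solving the tridiagonal system: σ_0 = 0, σ_1 = 57/112, σ_2 = 69/28, σ_3 = -153/112, σ_4 = 0.

-1.3661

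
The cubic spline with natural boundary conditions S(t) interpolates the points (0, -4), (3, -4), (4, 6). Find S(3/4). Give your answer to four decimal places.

Let m_i = S''(x_i). Step sizes h_i = 3, 1; slopes of the chords Δ_i = (y_(i+1) - y_i)/h_i = 0, 10.
  3·m_0 + 8·m_1 + 1·m_2 = 6(Δ_1 - Δ_0) = 60
Natural end conditions: m_0 = m_2 = 0.
Solving: m_0 = 0, m_1 = 15/2, m_2 = 0.
On [0, 3], S(t) = -4 - 15/4·t + 0·t² + 5/12·t³.
With t = 3/4: S(3/4) = -1699/256.

-6.6367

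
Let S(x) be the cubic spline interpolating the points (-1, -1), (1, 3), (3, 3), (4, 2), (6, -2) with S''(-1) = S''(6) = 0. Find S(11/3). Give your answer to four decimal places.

2.4097

Let M_i = S''(x_i). Step sizes h_i = 2, 2, 1, 2; slopes of the chords Δ_i = (y_(i+1) - y_i)/h_i = 2, 0, -1, -2.
  2·M_0 + 8·M_1 + 2·M_2 = 6(Δ_1 - Δ_0) = -12
  2·M_1 + 6·M_2 + 1·M_3 = 6(Δ_2 - Δ_1) = -6
  1·M_2 + 6·M_3 + 2·M_4 = 6(Δ_3 - Δ_2) = -6
Natural end conditions: M_0 = M_4 = 0.
Forward elimination and back-substitution give M_0 = 0, M_1 = -45/32, M_2 = -3/8, M_3 = -15/16, M_4 = 0.
On [3, 4], S(x) = 3 - 23/32·(x - 3) - 3/16·(x - 3)² - 3/32·(x - 3)³.
With (x - 3) = 2/3: S(11/3) = 347/144.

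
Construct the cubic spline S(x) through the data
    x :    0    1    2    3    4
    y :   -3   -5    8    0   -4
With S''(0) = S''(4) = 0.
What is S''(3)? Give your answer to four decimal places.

17.0357

Write M_i for S''(x_i). With h_i = 1, 1, 1, 1 and divided differences Δ_i = -2, 13, -8, -4, the continuity of S' gives the tridiagonal system
  1·M_0 + 4·M_1 + 1·M_2 = 6(Δ_1 - Δ_0) = 90
  1·M_1 + 4·M_2 + 1·M_3 = 6(Δ_2 - Δ_1) = -126
  1·M_2 + 4·M_3 + 1·M_4 = 6(Δ_3 - Δ_2) = 24
Natural end conditions: M_0 = M_4 = 0.
Forward elimination and back-substitution give M_0 = 0, M_1 = 939/28, M_2 = -309/7, M_3 = 477/28, M_4 = 0.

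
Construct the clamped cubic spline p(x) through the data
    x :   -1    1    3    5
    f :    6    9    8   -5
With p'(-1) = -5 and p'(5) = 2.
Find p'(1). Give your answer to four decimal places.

3.6667

Put M_i = p'' at the i-th knot. Here h = (2, 2, 2) and Δ = (3/2, -1/2, -13/2), so the interior equations h_(i-1)·M_(i-1) + 2(h_(i-1)+h_i)·M_i + h_i·M_(i+1) = 6(Δ_i − Δ_(i-1)) read
  2·M_0 + 8·M_1 + 2·M_2 = 6(Δ_1 - Δ_0) = -12
  2·M_1 + 8·M_2 + 2·M_3 = 6(Δ_2 - Δ_1) = -36
Clamped end conditions give two more equations: 2h_0·M_0 + h_0·M_1 = 6(Δ_0 - p'(-1)) = 39 and h_2·M_2 + 2h_2·M_3 = 6(p'(5) - Δ_2) = 51.
Hence M_0 = 65/6, M_1 = -13/6, M_2 = -49/6, M_3 = 101/6.
On [1, 3], p'(x) = b_1 + 2c_1·(x - 1) + 3d_1·(x - 1)² with b_1 = Δ_1 - h_1(2M_1 + M_2)/6 = 11/3, c_1 = M_1/2 = -13/12, d_1 = (M_2 - M_1)/(6h_1) = -1/2. So p'(1) = 11/3.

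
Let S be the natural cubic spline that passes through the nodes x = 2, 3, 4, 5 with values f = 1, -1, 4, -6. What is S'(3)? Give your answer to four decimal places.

Put m_i = S'' at the i-th knot. Here h = (1, 1, 1) and Δ = (-2, 5, -10), so the interior equations h_(i-1)·m_(i-1) + 2(h_(i-1)+h_i)·m_i + h_i·m_(i+1) = 6(Δ_i − Δ_(i-1)) read
  1·m_0 + 4·m_1 + 1·m_2 = 6(Δ_1 - Δ_0) = 42
  1·m_1 + 4·m_2 + 1·m_3 = 6(Δ_2 - Δ_1) = -90
Natural end conditions: m_0 = m_3 = 0.
Solving the tridiagonal system: m_0 = 0, m_1 = 86/5, m_2 = -134/5, m_3 = 0.
On [3, 4], S'(x) = b_1 + 2c_1·(x - 3) + 3d_1·(x - 3)² with b_1 = Δ_1 - h_1(2m_1 + m_2)/6 = 56/15, c_1 = m_1/2 = 43/5, d_1 = (m_2 - m_1)/(6h_1) = -22/3. So S'(3) = 56/15.

3.7333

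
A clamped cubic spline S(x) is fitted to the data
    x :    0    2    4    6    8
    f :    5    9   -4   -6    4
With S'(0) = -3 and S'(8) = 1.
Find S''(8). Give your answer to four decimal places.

-8.6339

Write M_i for S''(x_i). With h_i = 2, 2, 2, 2 and divided differences Δ_i = 2, -13/2, -1, 5, the continuity of S' gives the tridiagonal system
  2·M_0 + 8·M_1 + 2·M_2 = 6(Δ_1 - Δ_0) = -51
  2·M_1 + 8·M_2 + 2·M_3 = 6(Δ_2 - Δ_1) = 33
  2·M_2 + 8·M_3 + 2·M_4 = 6(Δ_3 - Δ_2) = 36
Clamped end conditions give two more equations: 2h_0·M_0 + h_0·M_1 = 6(Δ_0 - S'(0)) = 30 and h_3·M_3 + 2h_3·M_4 = 6(S'(8) - Δ_3) = -24.
Hence M_0 = 1457/112, M_1 = -617/56, M_2 = 89/16, M_3 = 295/56, M_4 = -967/112.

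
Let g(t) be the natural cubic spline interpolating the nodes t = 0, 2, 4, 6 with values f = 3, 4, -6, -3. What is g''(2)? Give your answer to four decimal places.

With σ_i denoting the second derivative at x_i, h_i = 2, 2, 2, and Δ_i = (y_(i+1) − y_i)/h_i = 1/2, -5, 3/2:
  2·σ_0 + 8·σ_1 + 2·σ_2 = 6(Δ_1 - Δ_0) = -33
  2·σ_1 + 8·σ_2 + 2·σ_3 = 6(Δ_2 - Δ_1) = 39
Natural end conditions: σ_0 = σ_3 = 0.
Solving the tridiagonal system: σ_0 = 0, σ_1 = -57/10, σ_2 = 63/10, σ_3 = 0.

-5.7000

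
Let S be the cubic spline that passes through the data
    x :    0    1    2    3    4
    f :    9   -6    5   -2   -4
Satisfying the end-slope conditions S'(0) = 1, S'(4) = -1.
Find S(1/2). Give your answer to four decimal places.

2.2254

Let M_i = S''(x_i). Step sizes h_i = 1, 1, 1, 1; slopes of the chords Δ_i = (y_(i+1) - y_i)/h_i = -15, 11, -7, -2.
  1·M_0 + 4·M_1 + 1·M_2 = 6(Δ_1 - Δ_0) = 156
  1·M_1 + 4·M_2 + 1·M_3 = 6(Δ_2 - Δ_1) = -108
  1·M_2 + 4·M_3 + 1·M_4 = 6(Δ_3 - Δ_2) = 30
Clamped end conditions give two more equations: 2h_0·M_0 + h_0·M_1 = 6(Δ_0 - S'(0)) = -96 and h_3·M_3 + 2h_3·M_4 = 6(S'(4) - Δ_3) = 6.
Solving the tridiagonal system: M_0 = -2363/28, M_1 = 1019/14, M_2 = -203/4, M_3 = 311/14, M_4 = -227/28.
On [0, 1], S(x) = 9 + 1·x - 2363/56·x² + 1467/56·x³.
With x = 1/2: S(1/2) = 997/448.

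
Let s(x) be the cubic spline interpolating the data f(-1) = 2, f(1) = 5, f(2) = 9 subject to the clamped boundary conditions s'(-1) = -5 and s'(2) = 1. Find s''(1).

1

Write M_i for s''(x_i). With h_i = 2, 1 and divided differences Δ_i = 3/2, 4, the continuity of s' gives the tridiagonal system
  2·M_0 + 6·M_1 + 1·M_2 = 6(Δ_1 - Δ_0) = 15
Clamped end conditions give two more equations: 2h_0·M_0 + h_0·M_1 = 6(Δ_0 - s'(-1)) = 39 and h_1·M_1 + 2h_1·M_2 = 6(s'(2) - Δ_1) = -18.
Hence M_0 = 37/4, M_1 = 1, M_2 = -19/2.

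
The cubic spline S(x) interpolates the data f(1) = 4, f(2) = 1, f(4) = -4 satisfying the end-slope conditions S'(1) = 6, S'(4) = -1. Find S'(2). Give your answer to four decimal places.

Put σ_i = S'' at the i-th knot. Here h = (1, 2) and Δ = (-3, -5/2), so the interior equations h_(i-1)·σ_(i-1) + 2(h_(i-1)+h_i)·σ_i + h_i·σ_(i+1) = 6(Δ_i − Δ_(i-1)) read
  1·σ_0 + 6·σ_1 + 2·σ_2 = 6(Δ_1 - Δ_0) = 3
Clamped end conditions give two more equations: 2h_0·σ_0 + h_0·σ_1 = 6(Δ_0 - S'(1)) = -54 and h_1·σ_1 + 2h_1·σ_2 = 6(S'(4) - Δ_1) = 9.
Forward elimination and back-substitution give σ_0 = -179/6, σ_1 = 17/3, σ_2 = -7/12.
On [2, 4], S'(x) = b_1 + 2c_1·(x - 2) + 3d_1·(x - 2)² with b_1 = Δ_1 - h_1(2σ_1 + σ_2)/6 = -73/12, c_1 = σ_1/2 = 17/6, d_1 = (σ_2 - σ_1)/(6h_1) = -25/48. So S'(2) = -73/12.

-6.0833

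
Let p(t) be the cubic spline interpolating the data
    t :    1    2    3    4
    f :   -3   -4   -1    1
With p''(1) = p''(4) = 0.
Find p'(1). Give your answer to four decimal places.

-2.1333

Put M_i = p'' at the i-th knot. Here h = (1, 1, 1) and Δ = (-1, 3, 2), so the interior equations h_(i-1)·M_(i-1) + 2(h_(i-1)+h_i)·M_i + h_i·M_(i+1) = 6(Δ_i − Δ_(i-1)) read
  1·M_0 + 4·M_1 + 1·M_2 = 6(Δ_1 - Δ_0) = 24
  1·M_1 + 4·M_2 + 1·M_3 = 6(Δ_2 - Δ_1) = -6
Natural end conditions: M_0 = M_3 = 0.
Hence M_0 = 0, M_1 = 34/5, M_2 = -16/5, M_3 = 0.
On [1, 2], p'(t) = b_0 + 2c_0·(t - 1) + 3d_0·(t - 1)² with b_0 = Δ_0 - h_0(2M_0 + M_1)/6 = -32/15, c_0 = M_0/2 = 0, d_0 = (M_1 - M_0)/(6h_0) = 17/15. So p'(1) = -32/15.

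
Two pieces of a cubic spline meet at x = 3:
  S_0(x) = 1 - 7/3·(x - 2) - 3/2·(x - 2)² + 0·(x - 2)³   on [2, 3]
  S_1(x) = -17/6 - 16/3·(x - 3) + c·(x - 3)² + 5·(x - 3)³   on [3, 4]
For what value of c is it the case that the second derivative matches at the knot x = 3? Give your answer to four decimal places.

S_0''(x) = -3 + 0·(x - 2), so S_0''(3) = -3. On the right, S_1''(3) = 2c, so c = -3/2.

-1.5000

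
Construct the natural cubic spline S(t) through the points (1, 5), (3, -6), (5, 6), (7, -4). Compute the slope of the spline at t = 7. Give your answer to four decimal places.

Write σ_i for S''(x_i). With h_i = 2, 2, 2 and divided differences Δ_i = -11/2, 6, -5, the continuity of S' gives the tridiagonal system
  2·σ_0 + 8·σ_1 + 2·σ_2 = 6(Δ_1 - Δ_0) = 69
  2·σ_1 + 8·σ_2 + 2·σ_3 = 6(Δ_2 - Δ_1) = -66
Natural end conditions: σ_0 = σ_3 = 0.
Solving the tridiagonal system: σ_0 = 0, σ_1 = 57/5, σ_2 = -111/10, σ_3 = 0.
On [5, 7], S'(t) = b_2 + 2c_2·(t - 5) + 3d_2·(t - 5)² with b_2 = Δ_2 - h_2(2σ_2 + σ_3)/6 = 12/5, c_2 = σ_2/2 = -111/20, d_2 = (σ_3 - σ_2)/(6h_2) = 37/40. So S'(7) = -87/10.

-8.7000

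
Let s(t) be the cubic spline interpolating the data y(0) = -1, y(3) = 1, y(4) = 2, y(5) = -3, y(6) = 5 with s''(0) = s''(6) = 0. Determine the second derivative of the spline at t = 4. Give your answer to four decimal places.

-15.3793

Put m_i = s'' at the i-th knot. Here h = (3, 1, 1, 1) and Δ = (2/3, 1, -5, 8), so the interior equations h_(i-1)·m_(i-1) + 2(h_(i-1)+h_i)·m_i + h_i·m_(i+1) = 6(Δ_i − Δ_(i-1)) read
  3·m_0 + 8·m_1 + 1·m_2 = 6(Δ_1 - Δ_0) = 2
  1·m_1 + 4·m_2 + 1·m_3 = 6(Δ_2 - Δ_1) = -36
  1·m_2 + 4·m_3 + 1·m_4 = 6(Δ_3 - Δ_2) = 78
Natural end conditions: m_0 = m_4 = 0.
Hence m_0 = 0, m_1 = 63/29, m_2 = -446/29, m_3 = 677/29, m_4 = 0.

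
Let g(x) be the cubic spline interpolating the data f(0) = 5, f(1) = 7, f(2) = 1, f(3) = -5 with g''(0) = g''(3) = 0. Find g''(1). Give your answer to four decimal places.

Write M_i for g''(x_i). With h_i = 1, 1, 1 and divided differences Δ_i = 2, -6, -6, the continuity of g' gives the tridiagonal system
  1·M_0 + 4·M_1 + 1·M_2 = 6(Δ_1 - Δ_0) = -48
  1·M_1 + 4·M_2 + 1·M_3 = 6(Δ_2 - Δ_1) = 0
Natural end conditions: M_0 = M_3 = 0.
Forward elimination and back-substitution give M_0 = 0, M_1 = -64/5, M_2 = 16/5, M_3 = 0.

-12.8000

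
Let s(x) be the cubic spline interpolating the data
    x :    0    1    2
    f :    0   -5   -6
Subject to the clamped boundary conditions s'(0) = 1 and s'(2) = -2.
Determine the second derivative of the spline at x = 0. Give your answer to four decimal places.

Let M_i = s''(x_i). Step sizes h_i = 1, 1; slopes of the chords Δ_i = (y_(i+1) - y_i)/h_i = -5, -1.
  1·M_0 + 4·M_1 + 1·M_2 = 6(Δ_1 - Δ_0) = 24
Clamped end conditions give two more equations: 2h_0·M_0 + h_0·M_1 = 6(Δ_0 - s'(0)) = -36 and h_1·M_1 + 2h_1·M_2 = 6(s'(2) - Δ_1) = -6.
Solving the tridiagonal system: M_0 = -51/2, M_1 = 15, M_2 = -21/2.

-25.5000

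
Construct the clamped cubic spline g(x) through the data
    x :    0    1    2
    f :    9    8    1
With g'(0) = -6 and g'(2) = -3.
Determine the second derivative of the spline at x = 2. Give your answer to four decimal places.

22.5000

Put m_i = g'' at the i-th knot. Here h = (1, 1) and Δ = (-1, -7), so the interior equations h_(i-1)·m_(i-1) + 2(h_(i-1)+h_i)·m_i + h_i·m_(i+1) = 6(Δ_i − Δ_(i-1)) read
  1·m_0 + 4·m_1 + 1·m_2 = 6(Δ_1 - Δ_0) = -36
Clamped end conditions give two more equations: 2h_0·m_0 + h_0·m_1 = 6(Δ_0 - g'(0)) = 30 and h_1·m_1 + 2h_1·m_2 = 6(g'(2) - Δ_1) = 24.
Hence m_0 = 51/2, m_1 = -21, m_2 = 45/2.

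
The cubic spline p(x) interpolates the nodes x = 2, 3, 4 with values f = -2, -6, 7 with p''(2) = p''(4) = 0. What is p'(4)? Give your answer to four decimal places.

With m_i denoting the second derivative at x_i, h_i = 1, 1, and Δ_i = (y_(i+1) − y_i)/h_i = -4, 13:
  1·m_0 + 4·m_1 + 1·m_2 = 6(Δ_1 - Δ_0) = 102
Natural end conditions: m_0 = m_2 = 0.
Solving: m_0 = 0, m_1 = 51/2, m_2 = 0.
On [3, 4], p'(x) = b_1 + 2c_1·(x - 3) + 3d_1·(x - 3)² with b_1 = Δ_1 - h_1(2m_1 + m_2)/6 = 9/2, c_1 = m_1/2 = 51/4, d_1 = (m_2 - m_1)/(6h_1) = -17/4. So p'(4) = 69/4.

17.2500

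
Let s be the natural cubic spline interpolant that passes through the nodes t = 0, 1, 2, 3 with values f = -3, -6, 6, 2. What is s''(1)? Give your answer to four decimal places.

30.4000

Write σ_i for s''(x_i). With h_i = 1, 1, 1 and divided differences Δ_i = -3, 12, -4, the continuity of s' gives the tridiagonal system
  1·σ_0 + 4·σ_1 + 1·σ_2 = 6(Δ_1 - Δ_0) = 90
  1·σ_1 + 4·σ_2 + 1·σ_3 = 6(Δ_2 - Δ_1) = -96
Natural end conditions: σ_0 = σ_3 = 0.
Solving the tridiagonal system: σ_0 = 0, σ_1 = 152/5, σ_2 = -158/5, σ_3 = 0.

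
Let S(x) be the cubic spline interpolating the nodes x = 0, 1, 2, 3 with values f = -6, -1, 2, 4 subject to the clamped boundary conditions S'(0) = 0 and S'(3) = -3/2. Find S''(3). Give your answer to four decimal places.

Write M_i for S''(x_i). With h_i = 1, 1, 1 and divided differences Δ_i = 5, 3, 2, the continuity of S' gives the tridiagonal system
  1·M_0 + 4·M_1 + 1·M_2 = 6(Δ_1 - Δ_0) = -12
  1·M_1 + 4·M_2 + 1·M_3 = 6(Δ_2 - Δ_1) = -6
Clamped end conditions give two more equations: 2h_0·M_0 + h_0·M_1 = 6(Δ_0 - S'(0)) = 30 and h_2·M_2 + 2h_2·M_3 = 6(S'(3) - Δ_2) = -21.
Hence M_0 = 97/5, M_1 = -44/5, M_2 = 19/5, M_3 = -62/5.

-12.4000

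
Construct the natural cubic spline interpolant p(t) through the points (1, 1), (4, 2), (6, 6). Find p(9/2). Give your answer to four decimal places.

With M_i denoting the second derivative at x_i, h_i = 3, 2, and Δ_i = (y_(i+1) − y_i)/h_i = 1/3, 2:
  3·M_0 + 10·M_1 + 2·M_2 = 6(Δ_1 - Δ_0) = 10
Natural end conditions: M_0 = M_2 = 0.
Solving the tridiagonal system: M_0 = 0, M_1 = 1, M_2 = 0.
On [4, 6], p(t) = 2 + 4/3·(t - 4) + 1/2·(t - 4)² - 1/12·(t - 4)³.
With (t - 4) = 1/2: p(9/2) = 89/32.

2.7813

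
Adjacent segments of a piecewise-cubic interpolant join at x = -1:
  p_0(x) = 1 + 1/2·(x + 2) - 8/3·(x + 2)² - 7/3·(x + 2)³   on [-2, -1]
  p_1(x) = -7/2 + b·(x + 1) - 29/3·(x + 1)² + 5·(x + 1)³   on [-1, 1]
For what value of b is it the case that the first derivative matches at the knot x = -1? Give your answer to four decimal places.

p_0'(x) = 1/2 - 16/3·(x + 2) - 7·(x + 2)², so p_0'(-1) = -71/6. On the right, p_1'(-1) = b, so b = -71/6.

-11.8333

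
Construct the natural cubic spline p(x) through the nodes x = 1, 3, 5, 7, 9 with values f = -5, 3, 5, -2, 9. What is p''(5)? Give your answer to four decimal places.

Write m_i for p''(x_i). With h_i = 2, 2, 2, 2 and divided differences Δ_i = 4, 1, -7/2, 11/2, the continuity of p' gives the tridiagonal system
  2·m_0 + 8·m_1 + 2·m_2 = 6(Δ_1 - Δ_0) = -18
  2·m_1 + 8·m_2 + 2·m_3 = 6(Δ_2 - Δ_1) = -27
  2·m_2 + 8·m_3 + 2·m_4 = 6(Δ_3 - Δ_2) = 54
Natural end conditions: m_0 = m_4 = 0.
Solving the tridiagonal system: m_0 = 0, m_1 = -27/28, m_2 = -36/7, m_3 = 225/28, m_4 = 0.

-5.1429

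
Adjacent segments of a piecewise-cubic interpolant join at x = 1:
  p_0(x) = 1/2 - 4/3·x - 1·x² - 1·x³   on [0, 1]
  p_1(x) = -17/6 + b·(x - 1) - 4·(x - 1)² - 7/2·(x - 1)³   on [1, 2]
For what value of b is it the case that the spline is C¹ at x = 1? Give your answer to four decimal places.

-6.3333

p_0'(x) = -4/3 - 2·x - 3·x², so p_0'(1) = -19/3. On the right, p_1'(1) = b, so b = -19/3.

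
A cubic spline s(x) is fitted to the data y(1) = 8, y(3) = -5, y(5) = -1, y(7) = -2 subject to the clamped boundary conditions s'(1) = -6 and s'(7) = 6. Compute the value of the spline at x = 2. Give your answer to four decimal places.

0.4750

Let m_i = s''(x_i). Step sizes h_i = 2, 2, 2; slopes of the chords Δ_i = (y_(i+1) - y_i)/h_i = -13/2, 2, -1/2.
  2·m_0 + 8·m_1 + 2·m_2 = 6(Δ_1 - Δ_0) = 51
  2·m_1 + 8·m_2 + 2·m_3 = 6(Δ_2 - Δ_1) = -15
Clamped end conditions give two more equations: 2h_0·m_0 + h_0·m_1 = 6(Δ_0 - s'(1)) = -3 and h_2·m_2 + 2h_2·m_3 = 6(s'(7) - Δ_2) = 39.
Solving the tridiagonal system: m_0 = -28/5, m_1 = 97/10, m_2 = -77/10, m_3 = 68/5.
On [1, 3], s(x) = 8 - 6·(x - 1) - 14/5·(x - 1)² + 51/40·(x - 1)³.
With (x - 1) = 1: s(2) = 19/40.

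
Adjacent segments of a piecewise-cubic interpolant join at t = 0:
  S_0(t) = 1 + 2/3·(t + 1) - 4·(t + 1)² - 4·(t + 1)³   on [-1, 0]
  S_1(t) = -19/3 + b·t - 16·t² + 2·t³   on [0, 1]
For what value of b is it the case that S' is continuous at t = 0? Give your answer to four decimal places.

S_0'(t) = 2/3 - 8·(t + 1) - 12·(t + 1)², so S_0'(0) = -58/3. On the right, S_1'(0) = b, so b = -58/3.

-19.3333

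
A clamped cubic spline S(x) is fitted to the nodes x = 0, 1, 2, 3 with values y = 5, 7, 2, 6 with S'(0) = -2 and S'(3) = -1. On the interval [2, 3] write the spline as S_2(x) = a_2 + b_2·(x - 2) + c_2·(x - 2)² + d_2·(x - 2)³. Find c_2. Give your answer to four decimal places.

With m_i denoting the second derivative at x_i, h_i = 1, 1, 1, and Δ_i = (y_(i+1) − y_i)/h_i = 2, -5, 4:
  1·m_0 + 4·m_1 + 1·m_2 = 6(Δ_1 - Δ_0) = -42
  1·m_1 + 4·m_2 + 1·m_3 = 6(Δ_2 - Δ_1) = 54
Clamped end conditions give two more equations: 2h_0·m_0 + h_0·m_1 = 6(Δ_0 - S'(0)) = 24 and h_2·m_2 + 2h_2·m_3 = 6(S'(3) - Δ_2) = -30.
Solving: m_0 = 352/15, m_1 = -344/15, m_2 = 394/15, m_3 = -422/15.
On [2, 3], with S_2(x) = a_2 + b_2·(x - 2) + c_2·(x - 2)² + d_2·(x - 2)³: c_2 = m_2/2 = 197/15, d_2 = (m_3 - m_2)/(6h_2) = -136/15, b_2 = Δ_2 - h_2(2m_2 + m_3)/6 = -1/15.

13.1333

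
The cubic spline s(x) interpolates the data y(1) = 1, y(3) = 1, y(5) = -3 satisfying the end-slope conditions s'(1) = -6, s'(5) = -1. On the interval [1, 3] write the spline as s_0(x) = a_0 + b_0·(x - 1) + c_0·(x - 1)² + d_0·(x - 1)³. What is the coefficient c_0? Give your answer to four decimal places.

5.8750

Let m_i = s''(x_i). Step sizes h_i = 2, 2; slopes of the chords Δ_i = (y_(i+1) - y_i)/h_i = 0, -2.
  2·m_0 + 8·m_1 + 2·m_2 = 6(Δ_1 - Δ_0) = -12
Clamped end conditions give two more equations: 2h_0·m_0 + h_0·m_1 = 6(Δ_0 - s'(1)) = 36 and h_1·m_1 + 2h_1·m_2 = 6(s'(5) - Δ_1) = 6.
Forward elimination and back-substitution give m_0 = 47/4, m_1 = -11/2, m_2 = 17/4.
On [1, 3], with s_0(x) = a_0 + b_0·(x - 1) + c_0·(x - 1)² + d_0·(x - 1)³: c_0 = m_0/2 = 47/8, d_0 = (m_1 - m_0)/(6h_0) = -23/16, b_0 = Δ_0 - h_0(2m_0 + m_1)/6 = -6.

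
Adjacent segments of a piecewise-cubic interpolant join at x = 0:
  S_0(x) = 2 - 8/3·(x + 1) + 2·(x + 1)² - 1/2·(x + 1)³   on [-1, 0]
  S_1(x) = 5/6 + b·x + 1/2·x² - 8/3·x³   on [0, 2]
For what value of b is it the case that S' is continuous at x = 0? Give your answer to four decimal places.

-0.1667

S_0'(x) = -8/3 + 4·(x + 1) - 3/2·(x + 1)², so S_0'(0) = -1/6. On the right, S_1'(0) = b, so b = -1/6.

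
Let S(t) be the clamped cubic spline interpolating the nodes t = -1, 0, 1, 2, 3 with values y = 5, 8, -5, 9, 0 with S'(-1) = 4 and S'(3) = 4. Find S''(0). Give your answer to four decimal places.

Let σ_i = S''(x_i). Step sizes h_i = 1, 1, 1, 1; slopes of the chords Δ_i = (y_(i+1) - y_i)/h_i = 3, -13, 14, -9.
  1·σ_0 + 4·σ_1 + 1·σ_2 = 6(Δ_1 - Δ_0) = -96
  1·σ_1 + 4·σ_2 + 1·σ_3 = 6(Δ_2 - Δ_1) = 162
  1·σ_2 + 4·σ_3 + 1·σ_4 = 6(Δ_3 - Δ_2) = -138
Clamped end conditions give two more equations: 2h_0·σ_0 + h_0·σ_1 = 6(Δ_0 - S'(-1)) = -6 and h_3·σ_3 + 2h_3·σ_4 = 6(S'(3) - Δ_3) = 78.
Forward elimination and back-substitution give σ_0 = 81/4, σ_1 = -93/2, σ_2 = 279/4, σ_3 = -141/2, σ_4 = 297/4.

-46.5000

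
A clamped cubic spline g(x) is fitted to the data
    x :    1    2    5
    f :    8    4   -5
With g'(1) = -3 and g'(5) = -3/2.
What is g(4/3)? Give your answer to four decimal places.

6.8380

Put σ_i = g'' at the i-th knot. Here h = (1, 3) and Δ = (-4, -3), so the interior equations h_(i-1)·σ_(i-1) + 2(h_(i-1)+h_i)·σ_i + h_i·σ_(i+1) = 6(Δ_i − Δ_(i-1)) read
  1·σ_0 + 8·σ_1 + 3·σ_2 = 6(Δ_1 - Δ_0) = 6
Clamped end conditions give two more equations: 2h_0·σ_0 + h_0·σ_1 = 6(Δ_0 - g'(1)) = -6 and h_1·σ_1 + 2h_1·σ_2 = 6(g'(5) - Δ_1) = 9.
Solving the tridiagonal system: σ_0 = -27/8, σ_1 = 3/4, σ_2 = 9/8.
On [1, 2], g(x) = 8 - 3·(x - 1) - 27/16·(x - 1)² + 11/16·(x - 1)³.
With (x - 1) = 1/3: g(4/3) = 1477/216.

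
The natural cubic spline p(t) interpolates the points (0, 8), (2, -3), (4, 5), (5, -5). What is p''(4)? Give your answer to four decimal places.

-17.8636

Write M_i for p''(x_i). With h_i = 2, 2, 1 and divided differences Δ_i = -11/2, 4, -10, the continuity of p' gives the tridiagonal system
  2·M_0 + 8·M_1 + 2·M_2 = 6(Δ_1 - Δ_0) = 57
  2·M_1 + 6·M_2 + 1·M_3 = 6(Δ_2 - Δ_1) = -84
Natural end conditions: M_0 = M_3 = 0.
Solving the tridiagonal system: M_0 = 0, M_1 = 255/22, M_2 = -393/22, M_3 = 0.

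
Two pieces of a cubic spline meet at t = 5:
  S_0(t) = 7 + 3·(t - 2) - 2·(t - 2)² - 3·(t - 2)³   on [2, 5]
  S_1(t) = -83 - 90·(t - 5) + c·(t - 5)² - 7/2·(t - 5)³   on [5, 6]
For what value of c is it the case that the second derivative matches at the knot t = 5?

S_0''(t) = -4 - 18·(t - 2), so S_0''(5) = -58. On the right, S_1''(5) = 2c, so c = -29.

-29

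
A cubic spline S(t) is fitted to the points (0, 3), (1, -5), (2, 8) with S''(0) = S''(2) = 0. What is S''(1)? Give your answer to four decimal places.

With σ_i denoting the second derivative at x_i, h_i = 1, 1, and Δ_i = (y_(i+1) − y_i)/h_i = -8, 13:
  1·σ_0 + 4·σ_1 + 1·σ_2 = 6(Δ_1 - Δ_0) = 126
Natural end conditions: σ_0 = σ_2 = 0.
Solving the tridiagonal system: σ_0 = 0, σ_1 = 63/2, σ_2 = 0.

31.5000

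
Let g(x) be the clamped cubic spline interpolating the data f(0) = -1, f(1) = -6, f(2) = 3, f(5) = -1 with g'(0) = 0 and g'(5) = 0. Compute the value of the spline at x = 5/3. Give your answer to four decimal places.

-0.6743

Let σ_i = g''(x_i). Step sizes h_i = 1, 1, 3; slopes of the chords Δ_i = (y_(i+1) - y_i)/h_i = -5, 9, -4/3.
  1·σ_0 + 4·σ_1 + 1·σ_2 = 6(Δ_1 - Δ_0) = 84
  1·σ_1 + 8·σ_2 + 3·σ_3 = 6(Δ_2 - Δ_1) = -62
Clamped end conditions give two more equations: 2h_0·σ_0 + h_0·σ_1 = 6(Δ_0 - g'(0)) = -30 and h_2·σ_2 + 2h_2·σ_3 = 6(g'(5) - Δ_2) = 8.
Hence σ_0 = -908/29, σ_1 = 946/29, σ_2 = -440/29, σ_3 = 776/87.
On [1, 2], g(x) = -6 + 19/29·(x - 1) + 473/29·(x - 1)² - 231/29·(x - 1)³.
With (x - 1) = 2/3: g(5/3) = -176/261.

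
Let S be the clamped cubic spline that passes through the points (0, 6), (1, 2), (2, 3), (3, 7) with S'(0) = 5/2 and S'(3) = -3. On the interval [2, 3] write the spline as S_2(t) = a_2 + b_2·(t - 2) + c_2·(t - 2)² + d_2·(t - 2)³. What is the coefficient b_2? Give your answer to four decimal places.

5.5667

With m_i denoting the second derivative at x_i, h_i = 1, 1, 1, and Δ_i = (y_(i+1) − y_i)/h_i = -4, 1, 4:
  1·m_0 + 4·m_1 + 1·m_2 = 6(Δ_1 - Δ_0) = 30
  1·m_1 + 4·m_2 + 1·m_3 = 6(Δ_2 - Δ_1) = 18
Clamped end conditions give two more equations: 2h_0·m_0 + h_0·m_1 = 6(Δ_0 - S'(0)) = -39 and h_2·m_2 + 2h_2·m_3 = 6(S'(3) - Δ_2) = -42.
Forward elimination and back-substitution give m_0 = -382/15, m_1 = 179/15, m_2 = 116/15, m_3 = -373/15.
On [2, 3], with S_2(t) = a_2 + b_2·(t - 2) + c_2·(t - 2)² + d_2·(t - 2)³: c_2 = m_2/2 = 58/15, d_2 = (m_3 - m_2)/(6h_2) = -163/30, b_2 = Δ_2 - h_2(2m_2 + m_3)/6 = 167/30.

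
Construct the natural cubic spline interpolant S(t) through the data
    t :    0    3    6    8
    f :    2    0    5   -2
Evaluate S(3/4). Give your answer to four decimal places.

0.7620

Let M_i = S''(x_i). Step sizes h_i = 3, 3, 2; slopes of the chords Δ_i = (y_(i+1) - y_i)/h_i = -2/3, 5/3, -7/2.
  3·M_0 + 12·M_1 + 3·M_2 = 6(Δ_1 - Δ_0) = 14
  3·M_1 + 10·M_2 + 2·M_3 = 6(Δ_2 - Δ_1) = -31
Natural end conditions: M_0 = M_3 = 0.
Solving: M_0 = 0, M_1 = 233/111, M_2 = -138/37, M_3 = 0.
On [0, 3], S(t) = 2 - 127/74·t + 0·t² + 233/1998·t³.
With t = 3/4: S(3/4) = 3609/4736.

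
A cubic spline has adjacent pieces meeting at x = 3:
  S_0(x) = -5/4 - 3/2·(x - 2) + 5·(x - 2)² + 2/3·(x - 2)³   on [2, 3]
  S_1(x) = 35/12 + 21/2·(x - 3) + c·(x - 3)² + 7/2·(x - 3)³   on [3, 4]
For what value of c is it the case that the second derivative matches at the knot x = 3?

7

S_0''(x) = 10 + 4·(x - 2), so S_0''(3) = 14. On the right, S_1''(3) = 2c, so c = 7.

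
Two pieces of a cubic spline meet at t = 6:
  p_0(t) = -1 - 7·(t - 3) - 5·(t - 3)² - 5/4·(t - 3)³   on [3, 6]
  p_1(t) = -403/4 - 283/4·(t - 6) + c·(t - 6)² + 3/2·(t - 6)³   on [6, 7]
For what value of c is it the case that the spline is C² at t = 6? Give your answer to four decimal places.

p_0''(t) = -10 - 15/2·(t - 3), so p_0''(6) = -65/2. On the right, p_1''(6) = 2c, so c = -65/4.

-16.2500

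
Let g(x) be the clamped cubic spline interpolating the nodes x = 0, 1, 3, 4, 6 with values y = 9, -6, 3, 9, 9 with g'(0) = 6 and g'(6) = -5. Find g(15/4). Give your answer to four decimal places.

With M_i denoting the second derivative at x_i, h_i = 1, 2, 1, 2, and Δ_i = (y_(i+1) − y_i)/h_i = -15, 9/2, 6, 0:
  1·M_0 + 6·M_1 + 2·M_2 = 6(Δ_1 - Δ_0) = 117
  2·M_1 + 6·M_2 + 1·M_3 = 6(Δ_2 - Δ_1) = 9
  1·M_2 + 6·M_3 + 2·M_4 = 6(Δ_3 - Δ_2) = -36
Clamped end conditions give two more equations: 2h_0·M_0 + h_0·M_1 = 6(Δ_0 - g'(0)) = -126 and h_3·M_3 + 2h_3·M_4 = 6(g'(6) - Δ_3) = -30.
Solving: M_0 = -7555/93, M_1 = 3392/93, M_2 = -958/93, M_3 = -199/93, M_4 = -598/93.
On [3, 4], g(x) = 3 + 607/62·(x - 3) - 479/93·(x - 3)² + 253/186·(x - 3)³.
With (x - 3) = 3/4: g(15/4) = 31821/3968.

8.0194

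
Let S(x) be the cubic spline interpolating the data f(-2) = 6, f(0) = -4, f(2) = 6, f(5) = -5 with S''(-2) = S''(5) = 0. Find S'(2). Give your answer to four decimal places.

3.3860

Write m_i for S''(x_i). With h_i = 2, 2, 3 and divided differences Δ_i = -5, 5, -11/3, the continuity of S' gives the tridiagonal system
  2·m_0 + 8·m_1 + 2·m_2 = 6(Δ_1 - Δ_0) = 60
  2·m_1 + 10·m_2 + 3·m_3 = 6(Δ_2 - Δ_1) = -52
Natural end conditions: m_0 = m_3 = 0.
Solving: m_0 = 0, m_1 = 176/19, m_2 = -134/19, m_3 = 0.
On [2, 5], S'(x) = b_2 + 2c_2·(x - 2) + 3d_2·(x - 2)² with b_2 = Δ_2 - h_2(2m_2 + m_3)/6 = 193/57, c_2 = m_2/2 = -67/19, d_2 = (m_3 - m_2)/(6h_2) = 67/171. So S'(2) = 193/57.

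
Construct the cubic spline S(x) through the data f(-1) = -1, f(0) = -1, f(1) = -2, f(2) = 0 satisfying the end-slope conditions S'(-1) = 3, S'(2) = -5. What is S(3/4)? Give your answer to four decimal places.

-2.3000

With σ_i denoting the second derivative at x_i, h_i = 1, 1, 1, and Δ_i = (y_(i+1) − y_i)/h_i = 0, -1, 2:
  1·σ_0 + 4·σ_1 + 1·σ_2 = 6(Δ_1 - Δ_0) = -6
  1·σ_1 + 4·σ_2 + 1·σ_3 = 6(Δ_2 - Δ_1) = 18
Clamped end conditions give two more equations: 2h_0·σ_0 + h_0·σ_1 = 6(Δ_0 - S'(-1)) = -18 and h_2·σ_2 + 2h_2·σ_3 = 6(S'(2) - Δ_2) = -42.
Hence σ_0 = -116/15, σ_1 = -38/15, σ_2 = 178/15, σ_3 = -404/15.
On [0, 1], S(x) = -1 - 32/15·x - 19/15·x² + 12/5·x³.
With x = 3/4: S(3/4) = -23/10.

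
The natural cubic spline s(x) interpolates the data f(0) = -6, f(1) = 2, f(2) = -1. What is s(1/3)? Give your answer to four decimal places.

Write M_i for s''(x_i). With h_i = 1, 1 and divided differences Δ_i = 8, -3, the continuity of s' gives the tridiagonal system
  1·M_0 + 4·M_1 + 1·M_2 = 6(Δ_1 - Δ_0) = -66
Natural end conditions: M_0 = M_2 = 0.
Hence M_0 = 0, M_1 = -33/2, M_2 = 0.
On [0, 1], s(x) = -6 + 43/4·x + 0·x² - 11/4·x³.
With x = 1/3: s(1/3) = -68/27.

-2.5185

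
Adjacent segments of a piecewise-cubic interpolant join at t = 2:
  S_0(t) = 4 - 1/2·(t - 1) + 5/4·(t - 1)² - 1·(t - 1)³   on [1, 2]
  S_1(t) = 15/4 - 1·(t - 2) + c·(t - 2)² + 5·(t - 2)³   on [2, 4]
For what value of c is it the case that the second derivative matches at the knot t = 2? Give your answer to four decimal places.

-1.7500

S_0''(t) = 5/2 - 6·(t - 1), so S_0''(2) = -7/2. On the right, S_1''(2) = 2c, so c = -7/4.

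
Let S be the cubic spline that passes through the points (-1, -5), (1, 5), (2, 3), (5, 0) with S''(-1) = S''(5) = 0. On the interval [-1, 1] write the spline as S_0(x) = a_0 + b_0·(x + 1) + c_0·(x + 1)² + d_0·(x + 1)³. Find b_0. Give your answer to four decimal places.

7.4255

Put M_i = S'' at the i-th knot. Here h = (2, 1, 3) and Δ = (5, -2, -1), so the interior equations h_(i-1)·M_(i-1) + 2(h_(i-1)+h_i)·M_i + h_i·M_(i+1) = 6(Δ_i − Δ_(i-1)) read
  2·M_0 + 6·M_1 + 1·M_2 = 6(Δ_1 - Δ_0) = -42
  1·M_1 + 8·M_2 + 3·M_3 = 6(Δ_2 - Δ_1) = 6
Natural end conditions: M_0 = M_3 = 0.
Forward elimination and back-substitution give M_0 = 0, M_1 = -342/47, M_2 = 78/47, M_3 = 0.
On [-1, 1], with S_0(x) = a_0 + b_0·(x + 1) + c_0·(x + 1)² + d_0·(x + 1)³: c_0 = M_0/2 = 0, d_0 = (M_1 - M_0)/(6h_0) = -57/94, b_0 = Δ_0 - h_0(2M_0 + M_1)/6 = 349/47.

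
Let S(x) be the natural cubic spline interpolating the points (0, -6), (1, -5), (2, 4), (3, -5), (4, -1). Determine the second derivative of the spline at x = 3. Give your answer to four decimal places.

29.4643

With σ_i denoting the second derivative at x_i, h_i = 1, 1, 1, 1, and Δ_i = (y_(i+1) − y_i)/h_i = 1, 9, -9, 4:
  1·σ_0 + 4·σ_1 + 1·σ_2 = 6(Δ_1 - Δ_0) = 48
  1·σ_1 + 4·σ_2 + 1·σ_3 = 6(Δ_2 - Δ_1) = -108
  1·σ_2 + 4·σ_3 + 1·σ_4 = 6(Δ_3 - Δ_2) = 78
Natural end conditions: σ_0 = σ_4 = 0.
Hence σ_0 = 0, σ_1 = 615/28, σ_2 = -279/7, σ_3 = 825/28, σ_4 = 0.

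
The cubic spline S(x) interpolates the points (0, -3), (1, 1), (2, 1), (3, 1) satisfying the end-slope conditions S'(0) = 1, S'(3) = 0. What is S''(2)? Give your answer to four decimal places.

2.9333

Write σ_i for S''(x_i). With h_i = 1, 1, 1 and divided differences Δ_i = 4, 0, 0, the continuity of S' gives the tridiagonal system
  1·σ_0 + 4·σ_1 + 1·σ_2 = 6(Δ_1 - Δ_0) = -24
  1·σ_1 + 4·σ_2 + 1·σ_3 = 6(Δ_2 - Δ_1) = 0
Clamped end conditions give two more equations: 2h_0·σ_0 + h_0·σ_1 = 6(Δ_0 - S'(0)) = 18 and h_2·σ_2 + 2h_2·σ_3 = 6(S'(3) - Δ_2) = 0.
Solving: σ_0 = 212/15, σ_1 = -154/15, σ_2 = 44/15, σ_3 = -22/15.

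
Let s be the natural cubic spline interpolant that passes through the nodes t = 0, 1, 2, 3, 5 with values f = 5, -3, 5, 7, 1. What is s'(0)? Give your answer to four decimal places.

-12.6395

Put M_i = s'' at the i-th knot. Here h = (1, 1, 1, 2) and Δ = (-8, 8, 2, -3), so the interior equations h_(i-1)·M_(i-1) + 2(h_(i-1)+h_i)·M_i + h_i·M_(i+1) = 6(Δ_i − Δ_(i-1)) read
  1·M_0 + 4·M_1 + 1·M_2 = 6(Δ_1 - Δ_0) = 96
  1·M_1 + 4·M_2 + 1·M_3 = 6(Δ_2 - Δ_1) = -36
  1·M_2 + 6·M_3 + 2·M_4 = 6(Δ_3 - Δ_2) = -30
Natural end conditions: M_0 = M_4 = 0.
Solving: M_0 = 0, M_1 = 1197/43, M_2 = -660/43, M_3 = -105/43, M_4 = 0.
On [0, 1], s'(t) = b_0 + 2c_0·t + 3d_0·t² with b_0 = Δ_0 - h_0(2M_0 + M_1)/6 = -1087/86, c_0 = M_0/2 = 0, d_0 = (M_1 - M_0)/(6h_0) = 399/86. So s'(0) = -1087/86.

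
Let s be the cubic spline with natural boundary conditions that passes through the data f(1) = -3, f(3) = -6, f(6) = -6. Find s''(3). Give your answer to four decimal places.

0.9000

Let M_i = s''(x_i). Step sizes h_i = 2, 3; slopes of the chords Δ_i = (y_(i+1) - y_i)/h_i = -3/2, 0.
  2·M_0 + 10·M_1 + 3·M_2 = 6(Δ_1 - Δ_0) = 9
Natural end conditions: M_0 = M_2 = 0.
Hence M_0 = 0, M_1 = 9/10, M_2 = 0.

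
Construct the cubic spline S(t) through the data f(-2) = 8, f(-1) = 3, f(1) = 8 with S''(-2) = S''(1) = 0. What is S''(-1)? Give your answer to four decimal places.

7.5000

Let σ_i = S''(x_i). Step sizes h_i = 1, 2; slopes of the chords Δ_i = (y_(i+1) - y_i)/h_i = -5, 5/2.
  1·σ_0 + 6·σ_1 + 2·σ_2 = 6(Δ_1 - Δ_0) = 45
Natural end conditions: σ_0 = σ_2 = 0.
Solving the tridiagonal system: σ_0 = 0, σ_1 = 15/2, σ_2 = 0.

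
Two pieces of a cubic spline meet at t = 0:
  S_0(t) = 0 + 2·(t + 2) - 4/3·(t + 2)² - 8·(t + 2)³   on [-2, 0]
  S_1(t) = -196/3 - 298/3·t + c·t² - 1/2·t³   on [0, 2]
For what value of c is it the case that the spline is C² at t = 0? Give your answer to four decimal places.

S_0''(t) = -8/3 - 48·(t + 2), so S_0''(0) = -296/3. On the right, S_1''(0) = 2c, so c = -148/3.

-49.3333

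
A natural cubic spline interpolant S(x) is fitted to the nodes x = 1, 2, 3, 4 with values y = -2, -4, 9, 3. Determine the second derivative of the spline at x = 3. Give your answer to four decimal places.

-36.4000

Write M_i for S''(x_i). With h_i = 1, 1, 1 and divided differences Δ_i = -2, 13, -6, the continuity of S' gives the tridiagonal system
  1·M_0 + 4·M_1 + 1·M_2 = 6(Δ_1 - Δ_0) = 90
  1·M_1 + 4·M_2 + 1·M_3 = 6(Δ_2 - Δ_1) = -114
Natural end conditions: M_0 = M_3 = 0.
Hence M_0 = 0, M_1 = 158/5, M_2 = -182/5, M_3 = 0.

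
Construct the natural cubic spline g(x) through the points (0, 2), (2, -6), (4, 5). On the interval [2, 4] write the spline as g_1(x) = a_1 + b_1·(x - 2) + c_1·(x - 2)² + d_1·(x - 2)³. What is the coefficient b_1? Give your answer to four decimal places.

0.7500

Put M_i = g'' at the i-th knot. Here h = (2, 2) and Δ = (-4, 11/2), so the interior equations h_(i-1)·M_(i-1) + 2(h_(i-1)+h_i)·M_i + h_i·M_(i+1) = 6(Δ_i − Δ_(i-1)) read
  2·M_0 + 8·M_1 + 2·M_2 = 6(Δ_1 - Δ_0) = 57
Natural end conditions: M_0 = M_2 = 0.
Hence M_0 = 0, M_1 = 57/8, M_2 = 0.
On [2, 4], with g_1(x) = a_1 + b_1·(x - 2) + c_1·(x - 2)² + d_1·(x - 2)³: c_1 = M_1/2 = 57/16, d_1 = (M_2 - M_1)/(6h_1) = -19/32, b_1 = Δ_1 - h_1(2M_1 + M_2)/6 = 3/4.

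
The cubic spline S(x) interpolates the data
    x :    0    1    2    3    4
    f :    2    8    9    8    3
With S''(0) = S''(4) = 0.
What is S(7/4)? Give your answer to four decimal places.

9.0237

Let m_i = S''(x_i). Step sizes h_i = 1, 1, 1, 1; slopes of the chords Δ_i = (y_(i+1) - y_i)/h_i = 6, 1, -1, -5.
  1·m_0 + 4·m_1 + 1·m_2 = 6(Δ_1 - Δ_0) = -30
  1·m_1 + 4·m_2 + 1·m_3 = 6(Δ_2 - Δ_1) = -12
  1·m_2 + 4·m_3 + 1·m_4 = 6(Δ_3 - Δ_2) = -24
Natural end conditions: m_0 = m_4 = 0.
Solving the tridiagonal system: m_0 = 0, m_1 = -213/28, m_2 = 3/7, m_3 = -171/28, m_4 = 0.
On [1, 2], S(x) = 8 + 97/28·(x - 1) - 213/56·(x - 1)² + 75/56·(x - 1)³.
With (x - 1) = 3/4: S(7/4) = 32341/3584.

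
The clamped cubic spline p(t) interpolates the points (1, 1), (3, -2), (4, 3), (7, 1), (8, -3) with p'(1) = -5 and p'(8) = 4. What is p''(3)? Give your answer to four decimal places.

6.3697

Let m_i = p''(x_i). Step sizes h_i = 2, 1, 3, 1; slopes of the chords Δ_i = (y_(i+1) - y_i)/h_i = -3/2, 5, -2/3, -4.
  2·m_0 + 6·m_1 + 1·m_2 = 6(Δ_1 - Δ_0) = 39
  1·m_1 + 8·m_2 + 3·m_3 = 6(Δ_2 - Δ_1) = -34
  3·m_2 + 8·m_3 + 1·m_4 = 6(Δ_3 - Δ_2) = -20
Clamped end conditions give two more equations: 2h_0·m_0 + h_0·m_1 = 6(Δ_0 - p'(1)) = 21 and h_3·m_3 + 2h_3·m_4 = 6(p'(8) - Δ_3) = 48.
Solving the tridiagonal system: m_0 = 1363/660, m_1 = 1051/165, m_2 = -221/66, m_3 = -249/55, m_4 = 2889/110.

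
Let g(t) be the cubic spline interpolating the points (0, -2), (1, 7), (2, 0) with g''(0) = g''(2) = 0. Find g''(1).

Write m_i for g''(x_i). With h_i = 1, 1 and divided differences Δ_i = 9, -7, the continuity of g' gives the tridiagonal system
  1·m_0 + 4·m_1 + 1·m_2 = 6(Δ_1 - Δ_0) = -96
Natural end conditions: m_0 = m_2 = 0.
Forward elimination and back-substitution give m_0 = 0, m_1 = -24, m_2 = 0.

-24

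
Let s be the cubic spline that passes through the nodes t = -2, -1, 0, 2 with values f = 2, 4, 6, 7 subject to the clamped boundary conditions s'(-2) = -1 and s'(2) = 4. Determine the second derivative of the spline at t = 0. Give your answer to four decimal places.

-3.5909

Write M_i for s''(x_i). With h_i = 1, 1, 2 and divided differences Δ_i = 2, 2, 1/2, the continuity of s' gives the tridiagonal system
  1·M_0 + 4·M_1 + 1·M_2 = 6(Δ_1 - Δ_0) = 0
  1·M_1 + 6·M_2 + 2·M_3 = 6(Δ_2 - Δ_1) = -9
Clamped end conditions give two more equations: 2h_0·M_0 + h_0·M_1 = 6(Δ_0 - s'(-2)) = 18 and h_2·M_2 + 2h_2·M_3 = 6(s'(2) - Δ_2) = 21.
Solving the tridiagonal system: M_0 = 215/22, M_1 = -17/11, M_2 = -79/22, M_3 = 155/22.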